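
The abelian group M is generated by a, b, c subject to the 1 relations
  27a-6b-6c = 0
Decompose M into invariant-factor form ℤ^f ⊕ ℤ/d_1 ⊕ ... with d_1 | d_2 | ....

rank_ℚ(R)=1; free=3−1=2
SNF(R) diag = [3] → torsion [3]

Answer: M ≅ ℤ^2 ⊕ ℤ/3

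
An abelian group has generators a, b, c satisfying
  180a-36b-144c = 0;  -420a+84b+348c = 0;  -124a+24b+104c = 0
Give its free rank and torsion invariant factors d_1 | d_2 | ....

Answer: M ≅ ℤ/4 ⊕ ℤ/12 ⊕ ℤ/36

Derivation:
rank_ℚ(R)=3; free=3−3=0
SNF(R) diag = [4, 12, 36] → torsion [4, 12, 36]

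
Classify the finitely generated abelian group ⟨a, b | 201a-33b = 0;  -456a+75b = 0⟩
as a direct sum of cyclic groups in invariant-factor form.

rank_ℚ(R)=2; free=2−2=0
SNF(R) diag = [3, 9] → torsion [3, 9]

Answer: M ≅ ℤ/3 ⊕ ℤ/9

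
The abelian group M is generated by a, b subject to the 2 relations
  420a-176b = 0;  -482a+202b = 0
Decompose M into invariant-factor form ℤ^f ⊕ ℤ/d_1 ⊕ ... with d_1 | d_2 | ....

rank_ℚ(R)=2; free=2−2=0
SNF(R) diag = [2, 4] → torsion [2, 4]

Answer: M ≅ ℤ/2 ⊕ ℤ/4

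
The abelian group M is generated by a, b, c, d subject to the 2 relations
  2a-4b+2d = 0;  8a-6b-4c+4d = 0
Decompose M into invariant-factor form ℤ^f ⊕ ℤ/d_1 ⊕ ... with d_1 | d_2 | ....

rank_ℚ(R)=2; free=4−2=2
SNF(R) diag = [2, 2] → torsion [2, 2]

Answer: M ≅ ℤ^2 ⊕ ℤ/2 ⊕ ℤ/2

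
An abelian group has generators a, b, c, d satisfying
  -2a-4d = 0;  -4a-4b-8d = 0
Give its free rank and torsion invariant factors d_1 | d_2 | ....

Answer: M ≅ ℤ^2 ⊕ ℤ/2 ⊕ ℤ/4

Derivation:
rank_ℚ(R)=2; free=4−2=2
SNF(R) diag = [2, 4] → torsion [2, 4]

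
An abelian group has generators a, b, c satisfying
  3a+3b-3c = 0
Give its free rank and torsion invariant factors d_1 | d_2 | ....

Answer: M ≅ ℤ^2 ⊕ ℤ/3

Derivation:
rank_ℚ(R)=1; free=3−1=2
SNF(R) diag = [3] → torsion [3]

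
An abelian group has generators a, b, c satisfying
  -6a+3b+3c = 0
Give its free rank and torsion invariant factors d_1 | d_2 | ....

Answer: M ≅ ℤ^2 ⊕ ℤ/3

Derivation:
rank_ℚ(R)=1; free=3−1=2
SNF(R) diag = [3] → torsion [3]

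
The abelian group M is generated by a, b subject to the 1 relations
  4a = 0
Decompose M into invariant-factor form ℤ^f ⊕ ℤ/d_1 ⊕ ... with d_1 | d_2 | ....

rank_ℚ(R)=1; free=2−1=1
SNF(R) diag = [4] → torsion [4]

Answer: M ≅ ℤ^1 ⊕ ℤ/4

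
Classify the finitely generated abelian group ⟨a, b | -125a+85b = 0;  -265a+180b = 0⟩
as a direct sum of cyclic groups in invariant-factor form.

Answer: M ≅ ℤ/5 ⊕ ℤ/5

Derivation:
rank_ℚ(R)=2; free=2−2=0
SNF(R) diag = [5, 5] → torsion [5, 5]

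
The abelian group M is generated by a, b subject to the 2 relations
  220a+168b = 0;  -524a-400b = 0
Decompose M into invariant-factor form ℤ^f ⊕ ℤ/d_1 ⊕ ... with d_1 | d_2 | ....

Answer: M ≅ ℤ/4 ⊕ ℤ/8

Derivation:
rank_ℚ(R)=2; free=2−2=0
SNF(R) diag = [4, 8] → torsion [4, 8]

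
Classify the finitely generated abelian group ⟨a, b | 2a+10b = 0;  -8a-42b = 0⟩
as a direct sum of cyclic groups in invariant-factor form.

Answer: M ≅ ℤ/2 ⊕ ℤ/2

Derivation:
rank_ℚ(R)=2; free=2−2=0
SNF(R) diag = [2, 2] → torsion [2, 2]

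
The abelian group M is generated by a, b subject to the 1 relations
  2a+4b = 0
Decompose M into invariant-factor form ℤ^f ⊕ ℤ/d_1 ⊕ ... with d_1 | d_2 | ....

Answer: M ≅ ℤ^1 ⊕ ℤ/2

Derivation:
rank_ℚ(R)=1; free=2−1=1
SNF(R) diag = [2] → torsion [2]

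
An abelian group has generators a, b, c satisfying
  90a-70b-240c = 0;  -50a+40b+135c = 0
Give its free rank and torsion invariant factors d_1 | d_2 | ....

rank_ℚ(R)=2; free=3−2=1
SNF(R) diag = [5, 10] → torsion [5, 10]

Answer: M ≅ ℤ^1 ⊕ ℤ/5 ⊕ ℤ/10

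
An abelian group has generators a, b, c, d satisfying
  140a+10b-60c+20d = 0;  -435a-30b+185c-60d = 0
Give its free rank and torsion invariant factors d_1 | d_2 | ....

rank_ℚ(R)=2; free=4−2=2
SNF(R) diag = [5, 10] → torsion [5, 10]

Answer: M ≅ ℤ^2 ⊕ ℤ/5 ⊕ ℤ/10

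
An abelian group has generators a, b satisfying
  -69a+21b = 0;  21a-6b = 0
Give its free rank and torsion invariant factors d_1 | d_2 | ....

Answer: M ≅ ℤ/3 ⊕ ℤ/9

Derivation:
rank_ℚ(R)=2; free=2−2=0
SNF(R) diag = [3, 9] → torsion [3, 9]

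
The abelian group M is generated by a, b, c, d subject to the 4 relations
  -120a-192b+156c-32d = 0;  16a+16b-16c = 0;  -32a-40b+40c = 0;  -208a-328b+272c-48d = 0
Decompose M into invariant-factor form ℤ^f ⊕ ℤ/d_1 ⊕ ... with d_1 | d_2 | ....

Answer: M ≅ ℤ/4 ⊕ ℤ/8 ⊕ ℤ/16 ⊕ ℤ/16

Derivation:
rank_ℚ(R)=4; free=4−4=0
SNF(R) diag = [4, 8, 16, 16] → torsion [4, 8, 16, 16]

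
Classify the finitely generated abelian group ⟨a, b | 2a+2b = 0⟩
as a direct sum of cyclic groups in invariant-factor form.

rank_ℚ(R)=1; free=2−1=1
SNF(R) diag = [2] → torsion [2]

Answer: M ≅ ℤ^1 ⊕ ℤ/2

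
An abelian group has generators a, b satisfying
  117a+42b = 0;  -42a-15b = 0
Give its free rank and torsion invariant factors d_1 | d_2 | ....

rank_ℚ(R)=2; free=2−2=0
SNF(R) diag = [3, 3] → torsion [3, 3]

Answer: M ≅ ℤ/3 ⊕ ℤ/3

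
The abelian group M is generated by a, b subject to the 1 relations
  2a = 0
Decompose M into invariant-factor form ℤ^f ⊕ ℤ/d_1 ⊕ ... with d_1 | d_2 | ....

rank_ℚ(R)=1; free=2−1=1
SNF(R) diag = [2] → torsion [2]

Answer: M ≅ ℤ^1 ⊕ ℤ/2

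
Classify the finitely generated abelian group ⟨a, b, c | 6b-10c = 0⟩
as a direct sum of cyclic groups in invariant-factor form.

rank_ℚ(R)=1; free=3−1=2
SNF(R) diag = [2] → torsion [2]

Answer: M ≅ ℤ^2 ⊕ ℤ/2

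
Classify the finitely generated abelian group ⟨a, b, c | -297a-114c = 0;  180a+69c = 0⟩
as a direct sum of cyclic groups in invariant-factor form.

rank_ℚ(R)=2; free=3−2=1
SNF(R) diag = [3, 9] → torsion [3, 9]

Answer: M ≅ ℤ^1 ⊕ ℤ/3 ⊕ ℤ/9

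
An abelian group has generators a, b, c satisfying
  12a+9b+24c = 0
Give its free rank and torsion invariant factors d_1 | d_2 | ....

Answer: M ≅ ℤ^2 ⊕ ℤ/3

Derivation:
rank_ℚ(R)=1; free=3−1=2
SNF(R) diag = [3] → torsion [3]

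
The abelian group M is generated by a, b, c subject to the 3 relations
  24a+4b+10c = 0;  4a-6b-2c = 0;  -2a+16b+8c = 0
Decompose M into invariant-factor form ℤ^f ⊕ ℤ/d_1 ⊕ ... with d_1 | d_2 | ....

rank_ℚ(R)=3; free=3−3=0
SNF(R) diag = [2, 2, 6] → torsion [2, 2, 6]

Answer: M ≅ ℤ/2 ⊕ ℤ/2 ⊕ ℤ/6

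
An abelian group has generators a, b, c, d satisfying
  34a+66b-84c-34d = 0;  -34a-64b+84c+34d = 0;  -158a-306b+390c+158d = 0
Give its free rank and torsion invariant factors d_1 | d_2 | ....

Answer: M ≅ ℤ^1 ⊕ ℤ/2 ⊕ ℤ/2 ⊕ ℤ/6

Derivation:
rank_ℚ(R)=3; free=4−3=1
SNF(R) diag = [2, 2, 6] → torsion [2, 2, 6]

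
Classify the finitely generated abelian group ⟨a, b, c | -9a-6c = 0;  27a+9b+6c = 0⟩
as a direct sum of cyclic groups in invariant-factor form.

rank_ℚ(R)=2; free=3−2=1
SNF(R) diag = [3, 9] → torsion [3, 9]

Answer: M ≅ ℤ^1 ⊕ ℤ/3 ⊕ ℤ/9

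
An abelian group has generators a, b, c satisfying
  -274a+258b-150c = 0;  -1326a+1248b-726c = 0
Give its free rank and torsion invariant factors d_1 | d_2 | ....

rank_ℚ(R)=2; free=3−2=1
SNF(R) diag = [2, 6] → torsion [2, 6]

Answer: M ≅ ℤ^1 ⊕ ℤ/2 ⊕ ℤ/6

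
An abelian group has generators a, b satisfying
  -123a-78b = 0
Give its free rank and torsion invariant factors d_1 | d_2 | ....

rank_ℚ(R)=1; free=2−1=1
SNF(R) diag = [3] → torsion [3]

Answer: M ≅ ℤ^1 ⊕ ℤ/3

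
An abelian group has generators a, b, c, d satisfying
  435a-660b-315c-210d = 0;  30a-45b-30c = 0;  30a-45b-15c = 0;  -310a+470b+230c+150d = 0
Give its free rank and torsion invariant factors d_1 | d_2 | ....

Answer: M ≅ ℤ/5 ⊕ ℤ/15 ⊕ ℤ/15 ⊕ ℤ/30

Derivation:
rank_ℚ(R)=4; free=4−4=0
SNF(R) diag = [5, 15, 15, 30] → torsion [5, 15, 15, 30]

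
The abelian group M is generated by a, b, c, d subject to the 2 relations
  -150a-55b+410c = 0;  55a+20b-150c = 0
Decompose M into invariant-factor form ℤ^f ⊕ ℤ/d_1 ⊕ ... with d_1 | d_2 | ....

rank_ℚ(R)=2; free=4−2=2
SNF(R) diag = [5, 5] → torsion [5, 5]

Answer: M ≅ ℤ^2 ⊕ ℤ/5 ⊕ ℤ/5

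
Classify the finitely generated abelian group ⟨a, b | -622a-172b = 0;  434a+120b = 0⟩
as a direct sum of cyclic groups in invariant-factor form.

rank_ℚ(R)=2; free=2−2=0
SNF(R) diag = [2, 4] → torsion [2, 4]

Answer: M ≅ ℤ/2 ⊕ ℤ/4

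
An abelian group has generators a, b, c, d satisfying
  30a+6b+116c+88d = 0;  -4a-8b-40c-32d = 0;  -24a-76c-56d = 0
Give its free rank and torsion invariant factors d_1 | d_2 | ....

Answer: M ≅ ℤ^1 ⊕ ℤ/2 ⊕ ℤ/4 ⊕ ℤ/12

Derivation:
rank_ℚ(R)=3; free=4−3=1
SNF(R) diag = [2, 4, 12] → torsion [2, 4, 12]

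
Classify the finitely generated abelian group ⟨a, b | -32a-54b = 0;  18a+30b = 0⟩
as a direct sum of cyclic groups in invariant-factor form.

rank_ℚ(R)=2; free=2−2=0
SNF(R) diag = [2, 6] → torsion [2, 6]

Answer: M ≅ ℤ/2 ⊕ ℤ/6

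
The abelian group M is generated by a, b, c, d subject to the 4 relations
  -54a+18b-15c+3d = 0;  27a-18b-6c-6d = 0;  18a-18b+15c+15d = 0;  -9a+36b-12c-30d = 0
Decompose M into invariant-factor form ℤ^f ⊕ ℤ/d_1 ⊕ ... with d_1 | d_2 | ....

Answer: M ≅ ℤ/3 ⊕ ℤ/9 ⊕ ℤ/18 ⊕ ℤ/18

Derivation:
rank_ℚ(R)=4; free=4−4=0
SNF(R) diag = [3, 9, 18, 18] → torsion [3, 9, 18, 18]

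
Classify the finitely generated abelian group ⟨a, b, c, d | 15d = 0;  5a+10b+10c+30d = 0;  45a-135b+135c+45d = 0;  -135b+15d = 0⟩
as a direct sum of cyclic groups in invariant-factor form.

Answer: M ≅ ℤ/5 ⊕ ℤ/15 ⊕ ℤ/45 ⊕ ℤ/135

Derivation:
rank_ℚ(R)=4; free=4−4=0
SNF(R) diag = [5, 15, 45, 135] → torsion [5, 15, 45, 135]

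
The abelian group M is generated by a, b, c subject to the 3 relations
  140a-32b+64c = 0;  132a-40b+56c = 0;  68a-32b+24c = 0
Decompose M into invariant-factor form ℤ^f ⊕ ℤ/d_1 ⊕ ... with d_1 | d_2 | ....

rank_ℚ(R)=3; free=3−3=0
SNF(R) diag = [4, 8, 8] → torsion [4, 8, 8]

Answer: M ≅ ℤ/4 ⊕ ℤ/8 ⊕ ℤ/8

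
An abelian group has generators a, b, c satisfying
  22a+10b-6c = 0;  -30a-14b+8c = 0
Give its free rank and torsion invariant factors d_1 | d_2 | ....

Answer: M ≅ ℤ^1 ⊕ ℤ/2 ⊕ ℤ/2

Derivation:
rank_ℚ(R)=2; free=3−2=1
SNF(R) diag = [2, 2] → torsion [2, 2]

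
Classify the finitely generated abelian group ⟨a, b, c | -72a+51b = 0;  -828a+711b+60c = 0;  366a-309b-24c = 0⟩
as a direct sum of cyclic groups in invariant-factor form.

rank_ℚ(R)=3; free=3−3=0
SNF(R) diag = [3, 6, 12] → torsion [3, 6, 12]

Answer: M ≅ ℤ/3 ⊕ ℤ/6 ⊕ ℤ/12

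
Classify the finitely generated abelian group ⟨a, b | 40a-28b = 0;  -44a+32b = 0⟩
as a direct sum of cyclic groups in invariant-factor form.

Answer: M ≅ ℤ/4 ⊕ ℤ/12

Derivation:
rank_ℚ(R)=2; free=2−2=0
SNF(R) diag = [4, 12] → torsion [4, 12]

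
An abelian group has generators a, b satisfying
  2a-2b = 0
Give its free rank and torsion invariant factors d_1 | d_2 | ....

Answer: M ≅ ℤ^1 ⊕ ℤ/2

Derivation:
rank_ℚ(R)=1; free=2−1=1
SNF(R) diag = [2] → torsion [2]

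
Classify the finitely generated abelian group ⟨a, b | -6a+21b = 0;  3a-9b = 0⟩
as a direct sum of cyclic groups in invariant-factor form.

rank_ℚ(R)=2; free=2−2=0
SNF(R) diag = [3, 3] → torsion [3, 3]

Answer: M ≅ ℤ/3 ⊕ ℤ/3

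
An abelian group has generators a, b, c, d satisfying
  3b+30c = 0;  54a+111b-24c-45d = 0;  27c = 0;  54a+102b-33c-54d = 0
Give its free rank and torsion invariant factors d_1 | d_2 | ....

Answer: M ≅ ℤ/3 ⊕ ℤ/9 ⊕ ℤ/27 ⊕ ℤ/54

Derivation:
rank_ℚ(R)=4; free=4−4=0
SNF(R) diag = [3, 9, 27, 54] → torsion [3, 9, 27, 54]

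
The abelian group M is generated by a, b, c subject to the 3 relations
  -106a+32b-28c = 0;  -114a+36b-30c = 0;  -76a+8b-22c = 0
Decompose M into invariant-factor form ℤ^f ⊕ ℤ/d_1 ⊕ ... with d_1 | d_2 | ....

Answer: M ≅ ℤ/2 ⊕ ℤ/6 ⊕ ℤ/12

Derivation:
rank_ℚ(R)=3; free=3−3=0
SNF(R) diag = [2, 6, 12] → torsion [2, 6, 12]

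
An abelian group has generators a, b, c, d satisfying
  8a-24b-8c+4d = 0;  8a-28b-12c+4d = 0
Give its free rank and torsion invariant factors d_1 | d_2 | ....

rank_ℚ(R)=2; free=4−2=2
SNF(R) diag = [4, 4] → torsion [4, 4]

Answer: M ≅ ℤ^2 ⊕ ℤ/4 ⊕ ℤ/4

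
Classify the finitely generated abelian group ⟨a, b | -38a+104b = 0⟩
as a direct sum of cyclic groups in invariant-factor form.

Answer: M ≅ ℤ^1 ⊕ ℤ/2

Derivation:
rank_ℚ(R)=1; free=2−1=1
SNF(R) diag = [2] → torsion [2]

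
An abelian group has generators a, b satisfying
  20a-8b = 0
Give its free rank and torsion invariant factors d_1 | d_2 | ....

Answer: M ≅ ℤ^1 ⊕ ℤ/4

Derivation:
rank_ℚ(R)=1; free=2−1=1
SNF(R) diag = [4] → torsion [4]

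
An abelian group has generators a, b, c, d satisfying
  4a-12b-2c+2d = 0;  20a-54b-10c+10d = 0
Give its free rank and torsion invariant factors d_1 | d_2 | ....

Answer: M ≅ ℤ^2 ⊕ ℤ/2 ⊕ ℤ/6

Derivation:
rank_ℚ(R)=2; free=4−2=2
SNF(R) diag = [2, 6] → torsion [2, 6]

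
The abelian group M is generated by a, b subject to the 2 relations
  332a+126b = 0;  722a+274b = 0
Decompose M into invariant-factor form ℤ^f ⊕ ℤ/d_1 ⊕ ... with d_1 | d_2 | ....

Answer: M ≅ ℤ/2 ⊕ ℤ/2

Derivation:
rank_ℚ(R)=2; free=2−2=0
SNF(R) diag = [2, 2] → torsion [2, 2]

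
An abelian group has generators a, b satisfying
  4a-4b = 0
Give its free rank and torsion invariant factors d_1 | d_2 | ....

Answer: M ≅ ℤ^1 ⊕ ℤ/4

Derivation:
rank_ℚ(R)=1; free=2−1=1
SNF(R) diag = [4] → torsion [4]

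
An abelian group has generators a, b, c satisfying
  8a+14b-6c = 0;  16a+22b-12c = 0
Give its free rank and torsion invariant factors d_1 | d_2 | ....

Answer: M ≅ ℤ^1 ⊕ ℤ/2 ⊕ ℤ/6

Derivation:
rank_ℚ(R)=2; free=3−2=1
SNF(R) diag = [2, 6] → torsion [2, 6]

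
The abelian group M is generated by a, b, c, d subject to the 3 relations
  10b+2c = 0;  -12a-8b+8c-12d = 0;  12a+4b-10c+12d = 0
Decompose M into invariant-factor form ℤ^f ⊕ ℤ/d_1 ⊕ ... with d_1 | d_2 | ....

Answer: M ≅ ℤ^1 ⊕ ℤ/2 ⊕ ℤ/6 ⊕ ℤ/12

Derivation:
rank_ℚ(R)=3; free=4−3=1
SNF(R) diag = [2, 6, 12] → torsion [2, 6, 12]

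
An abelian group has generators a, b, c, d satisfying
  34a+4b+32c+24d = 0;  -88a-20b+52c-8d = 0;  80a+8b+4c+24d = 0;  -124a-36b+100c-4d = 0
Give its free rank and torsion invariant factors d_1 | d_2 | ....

Answer: M ≅ ℤ/2 ⊕ ℤ/4 ⊕ ℤ/12 ⊕ ℤ/12

Derivation:
rank_ℚ(R)=4; free=4−4=0
SNF(R) diag = [2, 4, 12, 12] → torsion [2, 4, 12, 12]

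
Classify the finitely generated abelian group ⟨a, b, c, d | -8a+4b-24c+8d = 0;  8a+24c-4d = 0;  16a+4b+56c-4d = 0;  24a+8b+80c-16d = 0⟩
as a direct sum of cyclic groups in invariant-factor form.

Answer: M ≅ ℤ/4 ⊕ ℤ/4 ⊕ ℤ/8 ⊕ ℤ/24

Derivation:
rank_ℚ(R)=4; free=4−4=0
SNF(R) diag = [4, 4, 8, 24] → torsion [4, 4, 8, 24]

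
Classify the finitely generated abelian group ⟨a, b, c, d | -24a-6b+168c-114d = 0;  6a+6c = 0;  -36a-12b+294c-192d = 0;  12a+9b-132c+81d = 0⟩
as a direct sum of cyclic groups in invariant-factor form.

rank_ℚ(R)=4; free=4−4=0
SNF(R) diag = [3, 6, 18, 36] → torsion [3, 6, 18, 36]

Answer: M ≅ ℤ/3 ⊕ ℤ/6 ⊕ ℤ/18 ⊕ ℤ/36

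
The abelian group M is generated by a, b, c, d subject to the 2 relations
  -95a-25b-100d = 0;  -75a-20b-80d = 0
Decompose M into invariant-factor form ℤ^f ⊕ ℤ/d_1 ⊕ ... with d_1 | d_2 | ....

Answer: M ≅ ℤ^2 ⊕ ℤ/5 ⊕ ℤ/5

Derivation:
rank_ℚ(R)=2; free=4−2=2
SNF(R) diag = [5, 5] → torsion [5, 5]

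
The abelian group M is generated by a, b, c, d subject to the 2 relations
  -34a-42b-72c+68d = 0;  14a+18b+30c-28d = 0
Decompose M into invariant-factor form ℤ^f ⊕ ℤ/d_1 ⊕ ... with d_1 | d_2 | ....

Answer: M ≅ ℤ^2 ⊕ ℤ/2 ⊕ ℤ/6

Derivation:
rank_ℚ(R)=2; free=4−2=2
SNF(R) diag = [2, 6] → torsion [2, 6]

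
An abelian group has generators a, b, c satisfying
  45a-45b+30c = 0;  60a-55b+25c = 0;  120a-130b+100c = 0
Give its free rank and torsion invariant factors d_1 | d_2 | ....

Answer: M ≅ ℤ/5 ⊕ ℤ/15 ⊕ ℤ/30

Derivation:
rank_ℚ(R)=3; free=3−3=0
SNF(R) diag = [5, 15, 30] → torsion [5, 15, 30]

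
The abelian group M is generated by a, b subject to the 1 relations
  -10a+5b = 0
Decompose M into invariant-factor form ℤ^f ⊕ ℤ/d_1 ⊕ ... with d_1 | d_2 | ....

Answer: M ≅ ℤ^1 ⊕ ℤ/5

Derivation:
rank_ℚ(R)=1; free=2−1=1
SNF(R) diag = [5] → torsion [5]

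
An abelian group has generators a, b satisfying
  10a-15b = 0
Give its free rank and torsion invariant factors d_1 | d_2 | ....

rank_ℚ(R)=1; free=2−1=1
SNF(R) diag = [5] → torsion [5]

Answer: M ≅ ℤ^1 ⊕ ℤ/5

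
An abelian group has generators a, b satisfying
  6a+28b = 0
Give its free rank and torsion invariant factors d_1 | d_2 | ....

Answer: M ≅ ℤ^1 ⊕ ℤ/2

Derivation:
rank_ℚ(R)=1; free=2−1=1
SNF(R) diag = [2] → torsion [2]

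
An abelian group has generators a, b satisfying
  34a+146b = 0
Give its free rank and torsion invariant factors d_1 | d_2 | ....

Answer: M ≅ ℤ^1 ⊕ ℤ/2

Derivation:
rank_ℚ(R)=1; free=2−1=1
SNF(R) diag = [2] → torsion [2]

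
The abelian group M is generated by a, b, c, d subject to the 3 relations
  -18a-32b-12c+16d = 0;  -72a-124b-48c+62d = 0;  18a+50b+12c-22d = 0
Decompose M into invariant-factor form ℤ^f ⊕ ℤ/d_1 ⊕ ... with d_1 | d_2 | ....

rank_ℚ(R)=3; free=4−3=1
SNF(R) diag = [2, 6, 6] → torsion [2, 6, 6]

Answer: M ≅ ℤ^1 ⊕ ℤ/2 ⊕ ℤ/6 ⊕ ℤ/6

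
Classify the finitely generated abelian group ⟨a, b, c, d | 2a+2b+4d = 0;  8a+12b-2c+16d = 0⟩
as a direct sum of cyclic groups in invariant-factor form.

Answer: M ≅ ℤ^2 ⊕ ℤ/2 ⊕ ℤ/2

Derivation:
rank_ℚ(R)=2; free=4−2=2
SNF(R) diag = [2, 2] → torsion [2, 2]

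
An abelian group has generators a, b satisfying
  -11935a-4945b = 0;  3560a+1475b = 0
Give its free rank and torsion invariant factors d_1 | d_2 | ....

Answer: M ≅ ℤ/5 ⊕ ℤ/15

Derivation:
rank_ℚ(R)=2; free=2−2=0
SNF(R) diag = [5, 15] → torsion [5, 15]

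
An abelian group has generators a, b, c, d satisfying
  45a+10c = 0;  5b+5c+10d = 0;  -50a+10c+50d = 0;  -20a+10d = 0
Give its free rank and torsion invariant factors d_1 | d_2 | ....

Answer: M ≅ ℤ/5 ⊕ ℤ/5 ⊕ ℤ/10 ⊕ ℤ/10

Derivation:
rank_ℚ(R)=4; free=4−4=0
SNF(R) diag = [5, 5, 10, 10] → torsion [5, 5, 10, 10]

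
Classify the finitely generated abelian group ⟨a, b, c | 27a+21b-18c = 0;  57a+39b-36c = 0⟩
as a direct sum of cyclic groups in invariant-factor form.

Answer: M ≅ ℤ^1 ⊕ ℤ/3 ⊕ ℤ/6

Derivation:
rank_ℚ(R)=2; free=3−2=1
SNF(R) diag = [3, 6] → torsion [3, 6]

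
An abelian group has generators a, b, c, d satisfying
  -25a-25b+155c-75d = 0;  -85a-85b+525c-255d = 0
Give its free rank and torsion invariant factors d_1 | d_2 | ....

rank_ℚ(R)=2; free=4−2=2
SNF(R) diag = [5, 10] → torsion [5, 10]

Answer: M ≅ ℤ^2 ⊕ ℤ/5 ⊕ ℤ/10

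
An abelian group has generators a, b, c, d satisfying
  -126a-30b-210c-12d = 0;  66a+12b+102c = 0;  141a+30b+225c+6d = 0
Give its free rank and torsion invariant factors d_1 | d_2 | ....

Answer: M ≅ ℤ^1 ⊕ ℤ/3 ⊕ ℤ/6 ⊕ ℤ/12

Derivation:
rank_ℚ(R)=3; free=4−3=1
SNF(R) diag = [3, 6, 12] → torsion [3, 6, 12]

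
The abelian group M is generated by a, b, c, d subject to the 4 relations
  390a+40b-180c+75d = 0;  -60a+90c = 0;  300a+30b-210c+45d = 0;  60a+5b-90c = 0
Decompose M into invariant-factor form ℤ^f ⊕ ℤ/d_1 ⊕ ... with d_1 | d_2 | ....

rank_ℚ(R)=4; free=4−4=0
SNF(R) diag = [5, 15, 30, 30] → torsion [5, 15, 30, 30]

Answer: M ≅ ℤ/5 ⊕ ℤ/15 ⊕ ℤ/30 ⊕ ℤ/30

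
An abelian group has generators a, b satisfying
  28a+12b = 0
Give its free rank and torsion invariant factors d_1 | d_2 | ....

rank_ℚ(R)=1; free=2−1=1
SNF(R) diag = [4] → torsion [4]

Answer: M ≅ ℤ^1 ⊕ ℤ/4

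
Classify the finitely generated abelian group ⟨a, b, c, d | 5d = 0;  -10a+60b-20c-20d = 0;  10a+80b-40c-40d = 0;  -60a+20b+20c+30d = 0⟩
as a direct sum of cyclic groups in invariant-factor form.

rank_ℚ(R)=4; free=4−4=0
SNF(R) diag = [5, 10, 20, 40] → torsion [5, 10, 20, 40]

Answer: M ≅ ℤ/5 ⊕ ℤ/10 ⊕ ℤ/20 ⊕ ℤ/40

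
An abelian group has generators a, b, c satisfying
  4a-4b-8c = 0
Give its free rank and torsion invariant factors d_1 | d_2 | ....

Answer: M ≅ ℤ^2 ⊕ ℤ/4

Derivation:
rank_ℚ(R)=1; free=3−1=2
SNF(R) diag = [4] → torsion [4]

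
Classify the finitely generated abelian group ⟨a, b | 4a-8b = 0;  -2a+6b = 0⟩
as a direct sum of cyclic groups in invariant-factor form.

rank_ℚ(R)=2; free=2−2=0
SNF(R) diag = [2, 4] → torsion [2, 4]

Answer: M ≅ ℤ/2 ⊕ ℤ/4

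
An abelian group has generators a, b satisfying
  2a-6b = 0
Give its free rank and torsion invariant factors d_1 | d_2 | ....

rank_ℚ(R)=1; free=2−1=1
SNF(R) diag = [2] → torsion [2]

Answer: M ≅ ℤ^1 ⊕ ℤ/2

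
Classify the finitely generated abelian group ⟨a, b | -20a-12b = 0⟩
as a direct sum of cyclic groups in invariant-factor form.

rank_ℚ(R)=1; free=2−1=1
SNF(R) diag = [4] → torsion [4]

Answer: M ≅ ℤ^1 ⊕ ℤ/4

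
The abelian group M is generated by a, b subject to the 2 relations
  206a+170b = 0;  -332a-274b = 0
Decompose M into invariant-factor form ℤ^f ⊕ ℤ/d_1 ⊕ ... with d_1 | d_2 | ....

rank_ℚ(R)=2; free=2−2=0
SNF(R) diag = [2, 2] → torsion [2, 2]

Answer: M ≅ ℤ/2 ⊕ ℤ/2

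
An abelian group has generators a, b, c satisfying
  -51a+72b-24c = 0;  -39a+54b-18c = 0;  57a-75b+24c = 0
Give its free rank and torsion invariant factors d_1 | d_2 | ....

Answer: M ≅ ℤ/3 ⊕ ℤ/3 ⊕ ℤ/6

Derivation:
rank_ℚ(R)=3; free=3−3=0
SNF(R) diag = [3, 3, 6] → torsion [3, 3, 6]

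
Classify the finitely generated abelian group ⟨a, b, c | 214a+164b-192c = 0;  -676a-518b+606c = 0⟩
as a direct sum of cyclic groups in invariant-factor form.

Answer: M ≅ ℤ^1 ⊕ ℤ/2 ⊕ ℤ/6

Derivation:
rank_ℚ(R)=2; free=3−2=1
SNF(R) diag = [2, 6] → torsion [2, 6]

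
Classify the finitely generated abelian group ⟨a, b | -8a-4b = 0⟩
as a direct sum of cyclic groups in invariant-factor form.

Answer: M ≅ ℤ^1 ⊕ ℤ/4

Derivation:
rank_ℚ(R)=1; free=2−1=1
SNF(R) diag = [4] → torsion [4]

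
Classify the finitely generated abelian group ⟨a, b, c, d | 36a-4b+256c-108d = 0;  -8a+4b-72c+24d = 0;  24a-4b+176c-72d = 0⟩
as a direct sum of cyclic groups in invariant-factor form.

rank_ℚ(R)=3; free=4−3=1
SNF(R) diag = [4, 4, 8] → torsion [4, 4, 8]

Answer: M ≅ ℤ^1 ⊕ ℤ/4 ⊕ ℤ/4 ⊕ ℤ/8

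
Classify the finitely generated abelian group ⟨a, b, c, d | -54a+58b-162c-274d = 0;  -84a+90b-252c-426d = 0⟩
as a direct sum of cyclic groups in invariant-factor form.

rank_ℚ(R)=2; free=4−2=2
SNF(R) diag = [2, 6] → torsion [2, 6]

Answer: M ≅ ℤ^2 ⊕ ℤ/2 ⊕ ℤ/6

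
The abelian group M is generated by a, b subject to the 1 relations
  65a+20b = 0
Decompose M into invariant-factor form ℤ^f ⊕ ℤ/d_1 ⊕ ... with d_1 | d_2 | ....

Answer: M ≅ ℤ^1 ⊕ ℤ/5

Derivation:
rank_ℚ(R)=1; free=2−1=1
SNF(R) diag = [5] → torsion [5]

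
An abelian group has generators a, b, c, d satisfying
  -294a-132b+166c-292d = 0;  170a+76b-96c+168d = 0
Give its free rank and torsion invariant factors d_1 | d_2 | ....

Answer: M ≅ ℤ^2 ⊕ ℤ/2 ⊕ ℤ/2

Derivation:
rank_ℚ(R)=2; free=4−2=2
SNF(R) diag = [2, 2] → torsion [2, 2]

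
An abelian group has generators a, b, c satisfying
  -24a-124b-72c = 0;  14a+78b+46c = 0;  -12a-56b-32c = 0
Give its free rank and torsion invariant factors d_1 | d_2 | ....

Answer: M ≅ ℤ/2 ⊕ ℤ/4 ⊕ ℤ/4

Derivation:
rank_ℚ(R)=3; free=3−3=0
SNF(R) diag = [2, 4, 4] → torsion [2, 4, 4]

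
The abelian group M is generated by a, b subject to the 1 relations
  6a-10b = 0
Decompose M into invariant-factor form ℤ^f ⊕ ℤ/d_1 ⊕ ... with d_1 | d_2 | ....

rank_ℚ(R)=1; free=2−1=1
SNF(R) diag = [2] → torsion [2]

Answer: M ≅ ℤ^1 ⊕ ℤ/2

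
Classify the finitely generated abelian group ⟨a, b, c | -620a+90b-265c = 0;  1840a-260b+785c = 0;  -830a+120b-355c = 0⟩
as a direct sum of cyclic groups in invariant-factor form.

rank_ℚ(R)=3; free=3−3=0
SNF(R) diag = [5, 10, 30] → torsion [5, 10, 30]

Answer: M ≅ ℤ/5 ⊕ ℤ/10 ⊕ ℤ/30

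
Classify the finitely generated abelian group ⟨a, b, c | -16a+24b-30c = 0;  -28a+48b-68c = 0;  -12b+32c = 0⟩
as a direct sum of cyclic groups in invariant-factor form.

rank_ℚ(R)=3; free=3−3=0
SNF(R) diag = [2, 4, 12] → torsion [2, 4, 12]

Answer: M ≅ ℤ/2 ⊕ ℤ/4 ⊕ ℤ/12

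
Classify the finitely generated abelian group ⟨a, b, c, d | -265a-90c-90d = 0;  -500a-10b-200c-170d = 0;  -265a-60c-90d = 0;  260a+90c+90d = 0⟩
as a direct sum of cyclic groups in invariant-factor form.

rank_ℚ(R)=4; free=4−4=0
SNF(R) diag = [5, 10, 30, 90] → torsion [5, 10, 30, 90]

Answer: M ≅ ℤ/5 ⊕ ℤ/10 ⊕ ℤ/30 ⊕ ℤ/90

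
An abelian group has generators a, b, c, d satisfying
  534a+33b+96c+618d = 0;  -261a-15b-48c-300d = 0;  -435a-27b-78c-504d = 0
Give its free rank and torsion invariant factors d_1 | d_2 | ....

Answer: M ≅ ℤ^1 ⊕ ℤ/3 ⊕ ℤ/3 ⊕ ℤ/6

Derivation:
rank_ℚ(R)=3; free=4−3=1
SNF(R) diag = [3, 3, 6] → torsion [3, 3, 6]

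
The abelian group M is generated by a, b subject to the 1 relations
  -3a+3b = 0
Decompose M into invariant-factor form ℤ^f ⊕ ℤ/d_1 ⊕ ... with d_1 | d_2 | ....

rank_ℚ(R)=1; free=2−1=1
SNF(R) diag = [3] → torsion [3]

Answer: M ≅ ℤ^1 ⊕ ℤ/3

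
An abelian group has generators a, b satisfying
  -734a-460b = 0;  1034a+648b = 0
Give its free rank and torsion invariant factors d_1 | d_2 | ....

rank_ℚ(R)=2; free=2−2=0
SNF(R) diag = [2, 4] → torsion [2, 4]

Answer: M ≅ ℤ/2 ⊕ ℤ/4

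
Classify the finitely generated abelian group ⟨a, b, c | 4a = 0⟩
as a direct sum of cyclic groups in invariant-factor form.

Answer: M ≅ ℤ^2 ⊕ ℤ/4

Derivation:
rank_ℚ(R)=1; free=3−1=2
SNF(R) diag = [4] → torsion [4]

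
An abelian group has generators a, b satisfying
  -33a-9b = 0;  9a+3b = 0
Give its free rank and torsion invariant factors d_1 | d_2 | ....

Answer: M ≅ ℤ/3 ⊕ ℤ/6

Derivation:
rank_ℚ(R)=2; free=2−2=0
SNF(R) diag = [3, 6] → torsion [3, 6]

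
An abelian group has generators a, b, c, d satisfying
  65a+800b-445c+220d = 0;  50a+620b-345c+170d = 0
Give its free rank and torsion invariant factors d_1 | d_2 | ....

rank_ℚ(R)=2; free=4−2=2
SNF(R) diag = [5, 5] → torsion [5, 5]

Answer: M ≅ ℤ^2 ⊕ ℤ/5 ⊕ ℤ/5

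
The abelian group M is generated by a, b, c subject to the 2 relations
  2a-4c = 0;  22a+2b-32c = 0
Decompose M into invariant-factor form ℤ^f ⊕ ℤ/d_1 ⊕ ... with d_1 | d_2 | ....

Answer: M ≅ ℤ^1 ⊕ ℤ/2 ⊕ ℤ/2

Derivation:
rank_ℚ(R)=2; free=3−2=1
SNF(R) diag = [2, 2] → torsion [2, 2]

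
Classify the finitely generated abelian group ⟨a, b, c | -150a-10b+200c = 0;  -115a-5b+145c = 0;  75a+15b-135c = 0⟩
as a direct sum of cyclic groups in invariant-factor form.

rank_ℚ(R)=3; free=3−3=0
SNF(R) diag = [5, 10, 30] → torsion [5, 10, 30]

Answer: M ≅ ℤ/5 ⊕ ℤ/10 ⊕ ℤ/30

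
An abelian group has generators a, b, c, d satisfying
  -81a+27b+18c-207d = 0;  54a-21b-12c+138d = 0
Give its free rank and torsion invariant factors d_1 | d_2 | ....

Answer: M ≅ ℤ^2 ⊕ ℤ/3 ⊕ ℤ/9

Derivation:
rank_ℚ(R)=2; free=4−2=2
SNF(R) diag = [3, 9] → torsion [3, 9]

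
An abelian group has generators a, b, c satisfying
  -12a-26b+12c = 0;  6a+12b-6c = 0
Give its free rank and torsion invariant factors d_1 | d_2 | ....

Answer: M ≅ ℤ^1 ⊕ ℤ/2 ⊕ ℤ/6

Derivation:
rank_ℚ(R)=2; free=3−2=1
SNF(R) diag = [2, 6] → torsion [2, 6]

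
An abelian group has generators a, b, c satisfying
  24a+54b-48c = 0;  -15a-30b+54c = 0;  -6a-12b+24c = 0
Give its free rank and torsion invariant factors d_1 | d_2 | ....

rank_ℚ(R)=3; free=3−3=0
SNF(R) diag = [3, 6, 12] → torsion [3, 6, 12]

Answer: M ≅ ℤ/3 ⊕ ℤ/6 ⊕ ℤ/12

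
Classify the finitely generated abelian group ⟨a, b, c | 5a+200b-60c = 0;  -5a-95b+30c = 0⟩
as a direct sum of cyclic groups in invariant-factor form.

Answer: M ≅ ℤ^1 ⊕ ℤ/5 ⊕ ℤ/15

Derivation:
rank_ℚ(R)=2; free=3−2=1
SNF(R) diag = [5, 15] → torsion [5, 15]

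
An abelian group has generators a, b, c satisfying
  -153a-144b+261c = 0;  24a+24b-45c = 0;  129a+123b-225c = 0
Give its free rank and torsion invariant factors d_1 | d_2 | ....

rank_ℚ(R)=3; free=3−3=0
SNF(R) diag = [3, 3, 9] → torsion [3, 3, 9]

Answer: M ≅ ℤ/3 ⊕ ℤ/3 ⊕ ℤ/9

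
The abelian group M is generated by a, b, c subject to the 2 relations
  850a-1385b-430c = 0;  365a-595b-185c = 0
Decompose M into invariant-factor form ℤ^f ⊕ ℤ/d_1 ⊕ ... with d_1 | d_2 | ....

Answer: M ≅ ℤ^1 ⊕ ℤ/5 ⊕ ℤ/15

Derivation:
rank_ℚ(R)=2; free=3−2=1
SNF(R) diag = [5, 15] → torsion [5, 15]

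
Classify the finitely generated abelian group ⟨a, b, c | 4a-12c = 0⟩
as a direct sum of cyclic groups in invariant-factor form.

Answer: M ≅ ℤ^2 ⊕ ℤ/4

Derivation:
rank_ℚ(R)=1; free=3−1=2
SNF(R) diag = [4] → torsion [4]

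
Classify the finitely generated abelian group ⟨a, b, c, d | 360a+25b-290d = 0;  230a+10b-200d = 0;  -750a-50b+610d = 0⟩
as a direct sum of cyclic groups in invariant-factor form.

Answer: M ≅ ℤ^1 ⊕ ℤ/5 ⊕ ℤ/10 ⊕ ℤ/30

Derivation:
rank_ℚ(R)=3; free=4−3=1
SNF(R) diag = [5, 10, 30] → torsion [5, 10, 30]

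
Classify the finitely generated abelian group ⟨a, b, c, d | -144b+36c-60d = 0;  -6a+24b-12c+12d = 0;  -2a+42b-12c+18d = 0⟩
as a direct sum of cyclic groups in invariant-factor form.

rank_ℚ(R)=3; free=4−3=1
SNF(R) diag = [2, 6, 12] → torsion [2, 6, 12]

Answer: M ≅ ℤ^1 ⊕ ℤ/2 ⊕ ℤ/6 ⊕ ℤ/12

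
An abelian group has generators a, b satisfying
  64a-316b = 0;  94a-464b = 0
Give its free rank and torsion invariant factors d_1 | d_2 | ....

Answer: M ≅ ℤ/2 ⊕ ℤ/4

Derivation:
rank_ℚ(R)=2; free=2−2=0
SNF(R) diag = [2, 4] → torsion [2, 4]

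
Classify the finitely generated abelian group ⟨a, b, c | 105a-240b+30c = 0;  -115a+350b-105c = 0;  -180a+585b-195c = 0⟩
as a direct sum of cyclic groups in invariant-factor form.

rank_ℚ(R)=3; free=3−3=0
SNF(R) diag = [5, 15, 15] → torsion [5, 15, 15]

Answer: M ≅ ℤ/5 ⊕ ℤ/15 ⊕ ℤ/15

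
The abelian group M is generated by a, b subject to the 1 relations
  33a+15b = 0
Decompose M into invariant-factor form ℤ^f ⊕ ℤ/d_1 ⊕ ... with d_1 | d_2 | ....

rank_ℚ(R)=1; free=2−1=1
SNF(R) diag = [3] → torsion [3]

Answer: M ≅ ℤ^1 ⊕ ℤ/3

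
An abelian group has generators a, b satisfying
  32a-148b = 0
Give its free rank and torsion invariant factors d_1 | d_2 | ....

Answer: M ≅ ℤ^1 ⊕ ℤ/4

Derivation:
rank_ℚ(R)=1; free=2−1=1
SNF(R) diag = [4] → torsion [4]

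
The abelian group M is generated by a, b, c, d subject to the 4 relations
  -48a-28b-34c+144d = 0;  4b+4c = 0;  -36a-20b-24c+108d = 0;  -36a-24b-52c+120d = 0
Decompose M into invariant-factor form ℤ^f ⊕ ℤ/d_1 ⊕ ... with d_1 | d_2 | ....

Answer: M ≅ ℤ/2 ⊕ ℤ/4 ⊕ ℤ/12 ⊕ ℤ/12

Derivation:
rank_ℚ(R)=4; free=4−4=0
SNF(R) diag = [2, 4, 12, 12] → torsion [2, 4, 12, 12]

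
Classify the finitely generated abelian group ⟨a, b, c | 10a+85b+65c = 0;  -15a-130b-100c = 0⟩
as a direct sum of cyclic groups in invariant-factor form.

Answer: M ≅ ℤ^1 ⊕ ℤ/5 ⊕ ℤ/5

Derivation:
rank_ℚ(R)=2; free=3−2=1
SNF(R) diag = [5, 5] → torsion [5, 5]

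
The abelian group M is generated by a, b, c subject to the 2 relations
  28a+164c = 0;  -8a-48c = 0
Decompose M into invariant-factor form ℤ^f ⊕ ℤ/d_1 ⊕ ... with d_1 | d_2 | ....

rank_ℚ(R)=2; free=3−2=1
SNF(R) diag = [4, 8] → torsion [4, 8]

Answer: M ≅ ℤ^1 ⊕ ℤ/4 ⊕ ℤ/8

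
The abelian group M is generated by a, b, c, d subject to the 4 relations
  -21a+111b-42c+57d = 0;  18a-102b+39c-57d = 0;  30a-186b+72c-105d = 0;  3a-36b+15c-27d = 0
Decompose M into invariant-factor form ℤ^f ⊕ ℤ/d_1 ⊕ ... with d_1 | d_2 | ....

rank_ℚ(R)=4; free=4−4=0
SNF(R) diag = [3, 3, 3, 9] → torsion [3, 3, 3, 9]

Answer: M ≅ ℤ/3 ⊕ ℤ/3 ⊕ ℤ/3 ⊕ ℤ/9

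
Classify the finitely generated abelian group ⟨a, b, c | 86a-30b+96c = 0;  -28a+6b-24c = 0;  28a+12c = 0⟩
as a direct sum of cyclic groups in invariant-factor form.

Answer: M ≅ ℤ/2 ⊕ ℤ/6 ⊕ ℤ/12

Derivation:
rank_ℚ(R)=3; free=3−3=0
SNF(R) diag = [2, 6, 12] → torsion [2, 6, 12]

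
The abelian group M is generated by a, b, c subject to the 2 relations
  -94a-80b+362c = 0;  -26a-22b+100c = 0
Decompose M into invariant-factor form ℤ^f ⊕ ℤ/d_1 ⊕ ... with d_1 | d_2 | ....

rank_ℚ(R)=2; free=3−2=1
SNF(R) diag = [2, 6] → torsion [2, 6]

Answer: M ≅ ℤ^1 ⊕ ℤ/2 ⊕ ℤ/6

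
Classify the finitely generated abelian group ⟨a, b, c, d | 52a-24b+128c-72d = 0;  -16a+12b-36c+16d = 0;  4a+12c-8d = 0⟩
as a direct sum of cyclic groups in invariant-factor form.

Answer: M ≅ ℤ^1 ⊕ ℤ/4 ⊕ ℤ/4 ⊕ ℤ/4

Derivation:
rank_ℚ(R)=3; free=4−3=1
SNF(R) diag = [4, 4, 4] → torsion [4, 4, 4]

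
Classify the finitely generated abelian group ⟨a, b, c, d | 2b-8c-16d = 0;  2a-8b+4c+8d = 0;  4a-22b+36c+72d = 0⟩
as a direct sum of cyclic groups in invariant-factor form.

rank_ℚ(R)=3; free=4−3=1
SNF(R) diag = [2, 2, 4] → torsion [2, 2, 4]

Answer: M ≅ ℤ^1 ⊕ ℤ/2 ⊕ ℤ/2 ⊕ ℤ/4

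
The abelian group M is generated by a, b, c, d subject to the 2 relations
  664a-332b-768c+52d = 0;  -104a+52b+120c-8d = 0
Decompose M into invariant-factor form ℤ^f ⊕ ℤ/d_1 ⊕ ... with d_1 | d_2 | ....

Answer: M ≅ ℤ^2 ⊕ ℤ/4 ⊕ ℤ/12

Derivation:
rank_ℚ(R)=2; free=4−2=2
SNF(R) diag = [4, 12] → torsion [4, 12]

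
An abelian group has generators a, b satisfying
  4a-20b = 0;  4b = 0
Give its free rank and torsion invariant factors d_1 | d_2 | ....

rank_ℚ(R)=2; free=2−2=0
SNF(R) diag = [4, 4] → torsion [4, 4]

Answer: M ≅ ℤ/4 ⊕ ℤ/4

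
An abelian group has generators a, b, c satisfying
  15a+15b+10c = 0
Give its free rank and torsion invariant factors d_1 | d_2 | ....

rank_ℚ(R)=1; free=3−1=2
SNF(R) diag = [5] → torsion [5]

Answer: M ≅ ℤ^2 ⊕ ℤ/5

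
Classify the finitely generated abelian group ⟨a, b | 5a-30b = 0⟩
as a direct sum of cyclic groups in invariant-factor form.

rank_ℚ(R)=1; free=2−1=1
SNF(R) diag = [5] → torsion [5]

Answer: M ≅ ℤ^1 ⊕ ℤ/5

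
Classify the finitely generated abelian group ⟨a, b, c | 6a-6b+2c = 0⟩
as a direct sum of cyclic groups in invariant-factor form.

Answer: M ≅ ℤ^2 ⊕ ℤ/2

Derivation:
rank_ℚ(R)=1; free=3−1=2
SNF(R) diag = [2] → torsion [2]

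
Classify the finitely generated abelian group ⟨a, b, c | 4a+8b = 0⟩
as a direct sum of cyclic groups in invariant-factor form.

Answer: M ≅ ℤ^2 ⊕ ℤ/4

Derivation:
rank_ℚ(R)=1; free=3−1=2
SNF(R) diag = [4] → torsion [4]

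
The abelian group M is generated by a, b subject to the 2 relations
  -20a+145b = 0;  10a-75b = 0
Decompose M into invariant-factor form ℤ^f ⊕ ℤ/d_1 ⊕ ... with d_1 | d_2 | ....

rank_ℚ(R)=2; free=2−2=0
SNF(R) diag = [5, 10] → torsion [5, 10]

Answer: M ≅ ℤ/5 ⊕ ℤ/10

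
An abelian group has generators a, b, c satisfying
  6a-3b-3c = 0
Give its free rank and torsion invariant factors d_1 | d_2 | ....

Answer: M ≅ ℤ^2 ⊕ ℤ/3

Derivation:
rank_ℚ(R)=1; free=3−1=2
SNF(R) diag = [3] → torsion [3]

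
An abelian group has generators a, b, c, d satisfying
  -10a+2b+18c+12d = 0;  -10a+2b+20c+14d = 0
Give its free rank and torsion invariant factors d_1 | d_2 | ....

rank_ℚ(R)=2; free=4−2=2
SNF(R) diag = [2, 2] → torsion [2, 2]

Answer: M ≅ ℤ^2 ⊕ ℤ/2 ⊕ ℤ/2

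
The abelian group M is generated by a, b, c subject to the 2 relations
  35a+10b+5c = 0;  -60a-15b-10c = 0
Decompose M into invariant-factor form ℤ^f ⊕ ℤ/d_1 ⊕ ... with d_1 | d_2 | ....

Answer: M ≅ ℤ^1 ⊕ ℤ/5 ⊕ ℤ/5

Derivation:
rank_ℚ(R)=2; free=3−2=1
SNF(R) diag = [5, 5] → torsion [5, 5]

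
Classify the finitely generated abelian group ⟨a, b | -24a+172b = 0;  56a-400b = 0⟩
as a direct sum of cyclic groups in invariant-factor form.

Answer: M ≅ ℤ/4 ⊕ ℤ/8

Derivation:
rank_ℚ(R)=2; free=2−2=0
SNF(R) diag = [4, 8] → torsion [4, 8]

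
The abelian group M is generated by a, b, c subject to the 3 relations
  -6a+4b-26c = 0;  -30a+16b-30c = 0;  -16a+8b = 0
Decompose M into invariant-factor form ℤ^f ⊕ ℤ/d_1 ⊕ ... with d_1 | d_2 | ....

Answer: M ≅ ℤ/2 ⊕ ℤ/4 ⊕ ℤ/8

Derivation:
rank_ℚ(R)=3; free=3−3=0
SNF(R) diag = [2, 4, 8] → torsion [2, 4, 8]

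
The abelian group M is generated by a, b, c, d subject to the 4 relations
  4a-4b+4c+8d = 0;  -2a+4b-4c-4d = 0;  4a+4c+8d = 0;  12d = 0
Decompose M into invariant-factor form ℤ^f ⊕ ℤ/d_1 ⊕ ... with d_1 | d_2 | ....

rank_ℚ(R)=4; free=4−4=0
SNF(R) diag = [2, 4, 4, 12] → torsion [2, 4, 4, 12]

Answer: M ≅ ℤ/2 ⊕ ℤ/4 ⊕ ℤ/4 ⊕ ℤ/12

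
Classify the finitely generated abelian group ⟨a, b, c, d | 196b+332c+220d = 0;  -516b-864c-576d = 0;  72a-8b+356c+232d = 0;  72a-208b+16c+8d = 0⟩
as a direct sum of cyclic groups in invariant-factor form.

Answer: M ≅ ℤ/4 ⊕ ℤ/12 ⊕ ℤ/36 ⊕ ℤ/72

Derivation:
rank_ℚ(R)=4; free=4−4=0
SNF(R) diag = [4, 12, 36, 72] → torsion [4, 12, 36, 72]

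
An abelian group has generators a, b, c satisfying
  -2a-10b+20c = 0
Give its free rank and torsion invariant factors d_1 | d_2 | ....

rank_ℚ(R)=1; free=3−1=2
SNF(R) diag = [2] → torsion [2]

Answer: M ≅ ℤ^2 ⊕ ℤ/2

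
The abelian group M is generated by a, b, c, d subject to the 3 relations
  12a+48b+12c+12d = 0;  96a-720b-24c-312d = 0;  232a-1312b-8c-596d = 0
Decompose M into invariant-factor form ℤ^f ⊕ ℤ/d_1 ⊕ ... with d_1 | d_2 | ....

rank_ℚ(R)=3; free=4−3=1
SNF(R) diag = [4, 12, 24] → torsion [4, 12, 24]

Answer: M ≅ ℤ^1 ⊕ ℤ/4 ⊕ ℤ/12 ⊕ ℤ/24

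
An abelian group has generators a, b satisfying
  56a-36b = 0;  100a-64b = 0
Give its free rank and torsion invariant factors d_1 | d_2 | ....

rank_ℚ(R)=2; free=2−2=0
SNF(R) diag = [4, 4] → torsion [4, 4]

Answer: M ≅ ℤ/4 ⊕ ℤ/4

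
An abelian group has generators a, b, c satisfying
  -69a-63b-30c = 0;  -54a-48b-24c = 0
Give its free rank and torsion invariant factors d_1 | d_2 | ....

rank_ℚ(R)=2; free=3−2=1
SNF(R) diag = [3, 6] → torsion [3, 6]

Answer: M ≅ ℤ^1 ⊕ ℤ/3 ⊕ ℤ/6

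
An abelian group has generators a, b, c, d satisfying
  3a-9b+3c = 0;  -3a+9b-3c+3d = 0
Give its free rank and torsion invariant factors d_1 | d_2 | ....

rank_ℚ(R)=2; free=4−2=2
SNF(R) diag = [3, 3] → torsion [3, 3]

Answer: M ≅ ℤ^2 ⊕ ℤ/3 ⊕ ℤ/3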